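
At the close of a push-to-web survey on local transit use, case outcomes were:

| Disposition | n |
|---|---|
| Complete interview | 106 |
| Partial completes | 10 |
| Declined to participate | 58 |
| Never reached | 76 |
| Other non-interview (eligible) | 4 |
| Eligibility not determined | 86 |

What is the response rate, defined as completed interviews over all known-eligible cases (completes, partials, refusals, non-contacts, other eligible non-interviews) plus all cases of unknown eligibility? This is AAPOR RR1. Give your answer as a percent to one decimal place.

31.2%

Numerator = 106
Denominator = 106 + 10 + 58 + 76 + 4 + 86 = 340
RR1 = 106 / 340 = 0.3118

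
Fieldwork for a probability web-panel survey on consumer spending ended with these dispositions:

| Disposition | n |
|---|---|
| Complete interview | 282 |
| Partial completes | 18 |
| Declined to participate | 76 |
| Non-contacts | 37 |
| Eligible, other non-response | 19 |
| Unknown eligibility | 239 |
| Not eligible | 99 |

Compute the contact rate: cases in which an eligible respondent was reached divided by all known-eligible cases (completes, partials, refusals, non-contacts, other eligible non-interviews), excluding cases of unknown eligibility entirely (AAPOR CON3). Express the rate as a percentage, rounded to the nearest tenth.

91.4%

Num = 282 + 18 + 76 + 19 = 395
Denom = 282 + 18 + 76 + 37 + 19 = 432
CON3 = 395 / 432 = 0.9144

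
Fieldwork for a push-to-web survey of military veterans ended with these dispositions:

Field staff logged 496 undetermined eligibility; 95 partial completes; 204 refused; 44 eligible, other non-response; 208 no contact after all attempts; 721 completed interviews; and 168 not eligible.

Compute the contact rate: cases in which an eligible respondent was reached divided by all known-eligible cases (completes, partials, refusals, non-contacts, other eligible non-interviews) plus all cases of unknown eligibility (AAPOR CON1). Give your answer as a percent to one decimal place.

60.2%

Top → 721 + 95 + 204 + 44 = 1064
Denominator → 721 + 95 + 204 + 208 + 44 + 496 = 1768
CON1 = 1064 / 1768 = 0.6018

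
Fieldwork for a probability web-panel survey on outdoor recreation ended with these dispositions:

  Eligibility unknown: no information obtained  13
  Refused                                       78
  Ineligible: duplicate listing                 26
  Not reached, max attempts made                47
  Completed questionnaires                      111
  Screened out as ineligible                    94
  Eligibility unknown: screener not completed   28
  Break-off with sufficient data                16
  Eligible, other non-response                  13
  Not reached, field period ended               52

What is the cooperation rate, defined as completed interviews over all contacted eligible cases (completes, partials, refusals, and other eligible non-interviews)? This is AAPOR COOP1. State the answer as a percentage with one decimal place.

50.9%

No contact after all attempts = 52 + 47 = 99
Eligibility not determined = 28 + 13 = 41
Not eligible = 94 + 26 = 120
Top → 111
Denominator → 111 + 16 + 78 + 13 = 218
COOP1 = 111 / 218 = 0.5092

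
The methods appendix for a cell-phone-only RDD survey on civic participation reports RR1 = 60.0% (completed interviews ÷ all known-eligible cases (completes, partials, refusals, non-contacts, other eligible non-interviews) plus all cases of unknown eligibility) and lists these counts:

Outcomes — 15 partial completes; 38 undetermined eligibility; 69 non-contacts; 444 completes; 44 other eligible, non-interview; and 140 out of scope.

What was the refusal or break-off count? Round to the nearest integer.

RR1 = 444 / D = 0.600
D = 444 / 0.600 = 740.0
Remaining denominator categories sum to 610
refusal or break-off = 740.0 − 610 ≈ 130

130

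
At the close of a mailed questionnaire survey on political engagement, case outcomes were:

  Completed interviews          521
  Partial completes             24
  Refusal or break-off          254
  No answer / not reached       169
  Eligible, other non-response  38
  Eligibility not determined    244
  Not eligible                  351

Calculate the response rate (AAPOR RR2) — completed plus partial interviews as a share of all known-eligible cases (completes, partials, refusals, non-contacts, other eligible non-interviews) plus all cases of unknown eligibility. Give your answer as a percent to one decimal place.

Numerator → 521 + 24 = 545
Base → 521 + 24 + 254 + 169 + 38 + 244 = 1250
RR2 = 545 / 1250 = 0.4360

43.6%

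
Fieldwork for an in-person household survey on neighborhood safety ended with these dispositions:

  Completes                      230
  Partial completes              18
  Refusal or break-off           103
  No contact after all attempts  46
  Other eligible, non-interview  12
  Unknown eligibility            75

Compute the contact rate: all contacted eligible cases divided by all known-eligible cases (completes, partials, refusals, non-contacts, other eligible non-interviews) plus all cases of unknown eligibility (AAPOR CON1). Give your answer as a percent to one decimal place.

Num = 230 + 18 + 103 + 12 = 363
Denom = 230 + 18 + 103 + 46 + 12 + 75 = 484
CON1 = 363 / 484 = 0.7500

75.0%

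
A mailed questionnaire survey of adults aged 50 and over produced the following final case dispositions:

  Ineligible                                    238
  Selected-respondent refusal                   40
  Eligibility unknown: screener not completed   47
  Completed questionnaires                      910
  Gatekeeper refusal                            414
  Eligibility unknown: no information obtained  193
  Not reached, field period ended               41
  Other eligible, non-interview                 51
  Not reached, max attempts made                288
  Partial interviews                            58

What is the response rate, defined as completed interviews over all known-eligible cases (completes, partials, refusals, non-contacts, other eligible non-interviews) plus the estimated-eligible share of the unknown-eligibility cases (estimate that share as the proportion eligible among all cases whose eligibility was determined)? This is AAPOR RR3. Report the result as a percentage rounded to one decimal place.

Refused = 414 + 40 = 454
Non-contacts = 41 + 288 = 329
Unknown if eligible = 47 + 193 = 240
Top: 910
Determined eligible: 910 + 58 + 454 + 329 + 51 = 1802
e = 1802 / (1802 + 238) = 1802 / 2040 = 0.8833
Eligible share of unknowns: 0.8833 × 240 = 211.99
Base: 1802 + 211.99 = 2013.99
RR3 = 910 / 2013.99 = 0.4518

45.2%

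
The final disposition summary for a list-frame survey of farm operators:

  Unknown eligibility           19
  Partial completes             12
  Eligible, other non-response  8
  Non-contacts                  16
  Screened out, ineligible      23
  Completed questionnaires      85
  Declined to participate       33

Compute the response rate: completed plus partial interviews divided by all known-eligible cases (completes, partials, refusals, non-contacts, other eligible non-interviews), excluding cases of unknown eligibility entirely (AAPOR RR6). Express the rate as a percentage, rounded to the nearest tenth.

63.0%

Top: 85 + 12 = 97
Denominator: 85 + 12 + 33 + 16 + 8 = 154
RR6 = 97 / 154 = 0.6299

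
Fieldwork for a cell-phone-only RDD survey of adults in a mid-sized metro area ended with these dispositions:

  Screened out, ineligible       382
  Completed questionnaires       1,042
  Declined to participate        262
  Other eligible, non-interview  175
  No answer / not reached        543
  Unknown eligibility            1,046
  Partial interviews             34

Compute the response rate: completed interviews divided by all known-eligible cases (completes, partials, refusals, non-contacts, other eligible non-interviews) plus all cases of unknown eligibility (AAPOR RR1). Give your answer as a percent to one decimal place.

Numerator → 1042
Denom → 1042 + 34 + 262 + 543 + 175 + 1046 = 3102
RR1 = 1042 / 3102 = 0.3359

33.6%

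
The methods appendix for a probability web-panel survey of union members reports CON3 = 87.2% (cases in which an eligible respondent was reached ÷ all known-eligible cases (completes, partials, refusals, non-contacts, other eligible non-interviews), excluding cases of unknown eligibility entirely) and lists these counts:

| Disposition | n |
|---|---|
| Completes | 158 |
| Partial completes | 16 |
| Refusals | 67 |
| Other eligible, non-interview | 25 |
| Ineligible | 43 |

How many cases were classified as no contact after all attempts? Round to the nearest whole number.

39

Top = 158 + 16 + 67 + 25 = 266
CON3 = 266 / D = 0.872
D = 266 / 0.872 = 305.0
Remaining denominator categories sum to 266
no contact after all attempts = 305.0 − 266 ≈ 39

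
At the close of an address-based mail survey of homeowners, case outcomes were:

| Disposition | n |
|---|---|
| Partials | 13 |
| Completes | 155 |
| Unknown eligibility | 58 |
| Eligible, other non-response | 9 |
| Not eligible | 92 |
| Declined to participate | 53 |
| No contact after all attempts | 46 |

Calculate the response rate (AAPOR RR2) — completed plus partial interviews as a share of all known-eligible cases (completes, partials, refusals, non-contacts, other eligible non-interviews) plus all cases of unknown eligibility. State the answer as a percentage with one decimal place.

Num: 155 + 13 = 168
Denominator: 155 + 13 + 53 + 46 + 9 + 58 = 334
RR2 = 168 / 334 = 0.5030

50.3%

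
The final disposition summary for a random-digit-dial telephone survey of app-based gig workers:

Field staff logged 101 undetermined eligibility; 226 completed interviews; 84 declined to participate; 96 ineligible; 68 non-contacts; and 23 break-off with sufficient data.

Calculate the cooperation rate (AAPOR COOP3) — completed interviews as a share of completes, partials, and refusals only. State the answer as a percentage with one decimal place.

67.9%

Num: 226
Denom: 226 + 23 + 84 = 333
COOP3 = 226 / 333 = 0.6787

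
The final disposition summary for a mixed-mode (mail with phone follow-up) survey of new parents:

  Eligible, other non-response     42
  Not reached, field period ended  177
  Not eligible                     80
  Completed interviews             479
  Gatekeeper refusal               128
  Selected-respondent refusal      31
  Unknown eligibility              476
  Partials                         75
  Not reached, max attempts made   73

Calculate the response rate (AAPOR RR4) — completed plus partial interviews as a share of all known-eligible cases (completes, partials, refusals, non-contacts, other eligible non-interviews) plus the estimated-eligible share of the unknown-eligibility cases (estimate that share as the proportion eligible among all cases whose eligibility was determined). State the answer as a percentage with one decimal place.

Refused = 128 + 31 = 159
Non-contacts = 177 + 73 = 250
Numerator = 479 + 75 = 554
Eligible (known) = 479 + 75 + 159 + 250 + 42 = 1005
e = 1005 / (1005 + 80) = 1005 / 1085 = 0.9263
Estimated eligible among unknowns = 0.9263 × 476 = 440.92
Denom = 1005 + 440.92 = 1445.92
RR4 = 554 / 1445.92 = 0.3831

38.3%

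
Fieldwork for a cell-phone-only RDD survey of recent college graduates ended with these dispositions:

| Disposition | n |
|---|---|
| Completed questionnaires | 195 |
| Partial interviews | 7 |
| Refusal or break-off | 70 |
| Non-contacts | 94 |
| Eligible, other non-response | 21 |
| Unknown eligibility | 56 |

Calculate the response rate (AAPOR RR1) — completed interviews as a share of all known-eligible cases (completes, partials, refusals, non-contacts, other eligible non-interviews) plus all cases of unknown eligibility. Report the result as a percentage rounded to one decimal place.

44.0%

Num: 195
Base: 195 + 7 + 70 + 94 + 21 + 56 = 443
RR1 = 195 / 443 = 0.4402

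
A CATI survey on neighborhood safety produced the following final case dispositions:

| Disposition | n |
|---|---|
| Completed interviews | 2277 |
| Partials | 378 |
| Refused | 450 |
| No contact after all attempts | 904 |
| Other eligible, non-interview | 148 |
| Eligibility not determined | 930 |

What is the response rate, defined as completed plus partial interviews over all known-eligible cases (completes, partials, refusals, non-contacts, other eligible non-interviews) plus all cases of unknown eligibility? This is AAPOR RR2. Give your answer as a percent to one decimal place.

Numerator: 2277 + 378 = 2655
Denominator: 2277 + 378 + 450 + 904 + 148 + 930 = 5087
RR2 = 2655 / 5087 = 0.5219

52.2%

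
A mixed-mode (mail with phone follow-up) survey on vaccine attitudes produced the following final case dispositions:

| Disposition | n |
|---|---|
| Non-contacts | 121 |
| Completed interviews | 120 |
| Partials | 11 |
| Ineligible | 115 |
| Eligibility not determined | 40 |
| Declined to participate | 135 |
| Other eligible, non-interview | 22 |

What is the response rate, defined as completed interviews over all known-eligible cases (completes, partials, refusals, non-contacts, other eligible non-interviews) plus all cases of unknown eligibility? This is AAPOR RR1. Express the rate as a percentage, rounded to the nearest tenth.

Top: 120
Base: 120 + 11 + 135 + 121 + 22 + 40 = 449
RR1 = 120 / 449 = 0.2673

26.7%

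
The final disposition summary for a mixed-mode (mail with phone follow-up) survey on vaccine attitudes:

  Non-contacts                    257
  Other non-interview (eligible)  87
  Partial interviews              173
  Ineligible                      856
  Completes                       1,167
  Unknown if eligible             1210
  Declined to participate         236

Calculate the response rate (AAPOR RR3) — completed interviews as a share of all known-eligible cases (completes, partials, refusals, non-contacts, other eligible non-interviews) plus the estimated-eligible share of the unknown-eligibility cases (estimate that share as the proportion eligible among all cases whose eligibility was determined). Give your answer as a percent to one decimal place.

Num = 1167
Eligible (known) = 1167 + 173 + 236 + 257 + 87 = 1920
e = 1920 / (1920 + 856) = 1920 / 2776 = 0.6916
e × U = 0.6916 × 1210 = 836.84
Denominator = 1920 + 836.84 = 2756.84
RR3 = 1167 / 2756.84 = 0.4233

42.3%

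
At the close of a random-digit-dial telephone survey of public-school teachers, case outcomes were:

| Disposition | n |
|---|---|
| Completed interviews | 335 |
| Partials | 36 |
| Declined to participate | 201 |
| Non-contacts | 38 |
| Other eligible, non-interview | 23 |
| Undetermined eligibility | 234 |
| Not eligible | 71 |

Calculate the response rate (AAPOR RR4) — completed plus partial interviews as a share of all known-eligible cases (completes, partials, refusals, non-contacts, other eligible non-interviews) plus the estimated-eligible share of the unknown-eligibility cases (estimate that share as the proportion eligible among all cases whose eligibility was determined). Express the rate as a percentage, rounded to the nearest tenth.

Numerator: 335 + 36 = 371
Known eligible: 335 + 36 + 201 + 38 + 23 = 633
e = 633 / (633 + 71) = 633 / 704 = 0.8991
Eligible share of unknowns: 0.8991 × 234 = 210.39
Denom: 633 + 210.39 = 843.39
RR4 = 371 / 843.39 = 0.4399

44.0%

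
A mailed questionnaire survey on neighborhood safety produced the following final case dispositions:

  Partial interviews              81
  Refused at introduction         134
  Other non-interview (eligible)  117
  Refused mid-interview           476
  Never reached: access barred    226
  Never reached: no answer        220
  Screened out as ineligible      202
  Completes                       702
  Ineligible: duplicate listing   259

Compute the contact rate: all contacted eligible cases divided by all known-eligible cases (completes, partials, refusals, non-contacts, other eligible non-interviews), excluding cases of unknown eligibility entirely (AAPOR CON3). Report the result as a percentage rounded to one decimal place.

Refused = 134 + 476 = 610
Never reached = 220 + 226 = 446
Screened out, ineligible = 202 + 259 = 461
Numerator: 702 + 81 + 610 + 117 = 1510
Denom: 702 + 81 + 610 + 446 + 117 = 1956
CON3 = 1510 / 1956 = 0.7720

77.2%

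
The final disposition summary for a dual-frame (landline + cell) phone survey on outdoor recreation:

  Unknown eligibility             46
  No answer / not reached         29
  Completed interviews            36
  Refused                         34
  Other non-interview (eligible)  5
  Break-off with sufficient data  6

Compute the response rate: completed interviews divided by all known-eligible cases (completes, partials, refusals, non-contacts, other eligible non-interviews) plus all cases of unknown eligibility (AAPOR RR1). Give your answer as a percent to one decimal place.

23.1%

Top → 36
Denominator → 36 + 6 + 34 + 29 + 5 + 46 = 156
RR1 = 36 / 156 = 0.2308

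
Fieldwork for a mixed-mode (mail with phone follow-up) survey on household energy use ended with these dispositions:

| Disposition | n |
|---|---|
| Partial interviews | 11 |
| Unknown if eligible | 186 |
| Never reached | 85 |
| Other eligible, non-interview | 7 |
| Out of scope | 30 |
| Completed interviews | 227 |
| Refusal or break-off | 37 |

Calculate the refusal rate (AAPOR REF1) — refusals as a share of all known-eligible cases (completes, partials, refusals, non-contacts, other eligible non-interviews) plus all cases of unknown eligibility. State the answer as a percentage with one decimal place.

6.7%

Num: 37
Base: 227 + 11 + 37 + 85 + 7 + 186 = 553
REF1 = 37 / 553 = 0.0669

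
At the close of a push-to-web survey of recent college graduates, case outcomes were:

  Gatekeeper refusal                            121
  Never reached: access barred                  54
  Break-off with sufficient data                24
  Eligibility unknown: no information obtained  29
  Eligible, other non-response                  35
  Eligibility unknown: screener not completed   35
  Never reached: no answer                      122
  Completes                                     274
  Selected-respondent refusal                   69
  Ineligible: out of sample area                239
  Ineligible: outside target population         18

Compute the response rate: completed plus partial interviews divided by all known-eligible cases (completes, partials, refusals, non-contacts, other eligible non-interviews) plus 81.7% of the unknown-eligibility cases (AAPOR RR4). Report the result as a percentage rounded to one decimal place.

39.7%

Refusals = 121 + 69 = 190
No answer / not reached = 122 + 54 = 176
Undetermined eligibility = 35 + 29 = 64
Not eligible = 18 + 239 = 257
Top → 274 + 24 = 298
Determined eligible → 274 + 24 + 190 + 176 + 35 = 699
e × U → 0.8170 × 64 = 52.29
Denom → 699 + 52.29 = 751.29
RR4 = 298 / 751.29 = 0.3967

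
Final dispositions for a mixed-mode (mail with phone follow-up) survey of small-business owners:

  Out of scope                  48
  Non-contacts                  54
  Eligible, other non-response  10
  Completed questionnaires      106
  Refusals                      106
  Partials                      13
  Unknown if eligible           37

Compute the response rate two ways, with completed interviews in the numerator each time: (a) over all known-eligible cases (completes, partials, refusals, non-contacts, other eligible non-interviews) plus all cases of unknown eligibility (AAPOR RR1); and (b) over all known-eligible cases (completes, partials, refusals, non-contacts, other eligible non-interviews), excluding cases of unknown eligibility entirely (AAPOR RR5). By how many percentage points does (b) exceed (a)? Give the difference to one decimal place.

Numerator = 106
Base = 106 + 13 + 106 + 54 + 10 + 37 = 326
RR1 = 106 / 326 = 0.3252
Base = 106 + 13 + 106 + 54 + 10 = 289
RR5 = 106 / 289 = 0.3668
Difference = 36.68 − 32.52 = 4.16 percentage points

4.2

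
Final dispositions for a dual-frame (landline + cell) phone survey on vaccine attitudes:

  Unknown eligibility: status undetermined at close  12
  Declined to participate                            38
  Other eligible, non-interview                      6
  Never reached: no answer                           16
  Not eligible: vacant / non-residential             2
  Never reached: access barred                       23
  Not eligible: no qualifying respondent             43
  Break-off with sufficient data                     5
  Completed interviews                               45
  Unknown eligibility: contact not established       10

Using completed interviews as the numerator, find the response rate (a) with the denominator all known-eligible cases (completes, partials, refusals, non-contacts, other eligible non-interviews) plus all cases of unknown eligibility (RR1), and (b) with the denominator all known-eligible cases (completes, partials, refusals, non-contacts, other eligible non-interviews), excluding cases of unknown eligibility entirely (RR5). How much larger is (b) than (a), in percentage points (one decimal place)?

4.8

No contact after all attempts = 16 + 23 = 39
Eligibility not determined = 10 + 12 = 22
Ineligible = 43 + 2 = 45
Num = 45
Base = 45 + 5 + 38 + 39 + 6 + 22 = 155
RR1 = 45 / 155 = 0.2903
Base = 45 + 5 + 38 + 39 + 6 = 133
RR5 = 45 / 133 = 0.3383
Difference = 33.83 − 29.03 = 4.80 percentage points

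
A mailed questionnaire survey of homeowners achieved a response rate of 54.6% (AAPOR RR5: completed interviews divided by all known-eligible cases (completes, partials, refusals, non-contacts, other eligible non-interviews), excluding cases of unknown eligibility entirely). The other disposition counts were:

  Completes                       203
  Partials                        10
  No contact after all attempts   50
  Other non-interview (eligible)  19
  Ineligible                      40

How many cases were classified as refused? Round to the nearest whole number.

RR5 = 203 / D = 0.546
D = 203 / 0.546 = 371.8
Remaining denominator categories sum to 282
refused = 371.8 − 282 ≈ 90

90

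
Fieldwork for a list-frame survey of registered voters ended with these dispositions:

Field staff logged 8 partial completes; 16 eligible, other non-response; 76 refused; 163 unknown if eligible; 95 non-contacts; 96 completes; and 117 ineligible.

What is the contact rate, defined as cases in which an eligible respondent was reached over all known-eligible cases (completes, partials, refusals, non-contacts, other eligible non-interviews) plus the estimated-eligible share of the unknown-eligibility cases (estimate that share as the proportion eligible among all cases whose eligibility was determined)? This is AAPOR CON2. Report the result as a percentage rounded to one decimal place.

48.1%

Num → 96 + 8 + 76 + 16 = 196
Determined eligible → 96 + 8 + 76 + 95 + 16 = 291
e = 291 / (291 + 117) = 291 / 408 = 0.7132
Eligible share of unknowns → 0.7132 × 163 = 116.25
Denominator → 291 + 116.25 = 407.25
CON2 = 196 / 407.25 = 0.4813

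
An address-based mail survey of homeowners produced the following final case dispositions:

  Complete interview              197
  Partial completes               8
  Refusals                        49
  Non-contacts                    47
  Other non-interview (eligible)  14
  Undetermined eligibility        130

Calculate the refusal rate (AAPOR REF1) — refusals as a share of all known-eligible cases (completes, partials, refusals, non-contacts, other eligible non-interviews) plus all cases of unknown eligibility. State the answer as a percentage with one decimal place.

11.0%

Top = 49
Denom = 197 + 8 + 49 + 47 + 14 + 130 = 445
REF1 = 49 / 445 = 0.1101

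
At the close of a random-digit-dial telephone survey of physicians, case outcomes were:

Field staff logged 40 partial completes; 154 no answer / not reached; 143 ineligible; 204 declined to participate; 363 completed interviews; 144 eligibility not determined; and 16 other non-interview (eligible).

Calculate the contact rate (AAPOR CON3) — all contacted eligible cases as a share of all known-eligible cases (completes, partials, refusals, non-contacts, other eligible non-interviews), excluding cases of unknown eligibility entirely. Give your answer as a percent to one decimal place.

Top → 363 + 40 + 204 + 16 = 623
Base → 363 + 40 + 204 + 154 + 16 = 777
CON3 = 623 / 777 = 0.8018

80.2%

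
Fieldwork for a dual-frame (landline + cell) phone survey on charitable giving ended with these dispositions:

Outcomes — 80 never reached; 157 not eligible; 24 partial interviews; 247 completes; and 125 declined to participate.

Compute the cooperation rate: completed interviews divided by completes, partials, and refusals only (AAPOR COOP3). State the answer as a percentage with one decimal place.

Top = 247
Base = 247 + 24 + 125 = 396
COOP3 = 247 / 396 = 0.6237

62.4%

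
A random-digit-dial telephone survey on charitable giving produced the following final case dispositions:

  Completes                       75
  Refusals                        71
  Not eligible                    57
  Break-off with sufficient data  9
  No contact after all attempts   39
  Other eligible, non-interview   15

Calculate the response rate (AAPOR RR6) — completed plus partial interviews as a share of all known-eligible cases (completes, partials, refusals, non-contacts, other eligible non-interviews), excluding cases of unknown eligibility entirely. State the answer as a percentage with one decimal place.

Num: 75 + 9 = 84
Base: 75 + 9 + 71 + 39 + 15 = 209
RR6 = 84 / 209 = 0.4019

40.2%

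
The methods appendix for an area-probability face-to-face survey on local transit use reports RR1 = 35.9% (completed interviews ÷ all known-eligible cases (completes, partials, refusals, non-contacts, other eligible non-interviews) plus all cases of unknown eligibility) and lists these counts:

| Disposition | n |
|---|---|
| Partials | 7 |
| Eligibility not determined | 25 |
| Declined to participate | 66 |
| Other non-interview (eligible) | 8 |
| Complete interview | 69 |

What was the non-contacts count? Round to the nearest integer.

RR1 = 69 / D = 0.359
D = 69 / 0.359 = 192.2
Other denominator terms total 175
non-contacts = 192.2 − 175 ≈ 17

17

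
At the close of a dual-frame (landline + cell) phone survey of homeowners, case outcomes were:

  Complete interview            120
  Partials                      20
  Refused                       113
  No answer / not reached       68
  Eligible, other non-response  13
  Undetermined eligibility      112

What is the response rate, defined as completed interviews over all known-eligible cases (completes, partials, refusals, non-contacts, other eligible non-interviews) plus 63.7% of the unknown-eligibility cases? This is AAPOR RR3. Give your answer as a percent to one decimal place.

29.6%

Top → 120
Determined eligible → 120 + 20 + 113 + 68 + 13 = 334
Eligible share of unknowns → 0.6370 × 112 = 71.34
Denominator → 334 + 71.34 = 405.34
RR3 = 120 / 405.34 = 0.2960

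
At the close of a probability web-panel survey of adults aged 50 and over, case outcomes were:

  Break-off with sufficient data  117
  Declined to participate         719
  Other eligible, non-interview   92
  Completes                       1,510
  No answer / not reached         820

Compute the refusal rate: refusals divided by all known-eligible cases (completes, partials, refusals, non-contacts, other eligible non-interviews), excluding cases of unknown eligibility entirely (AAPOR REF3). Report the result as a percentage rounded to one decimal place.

22.1%

Num = 719
Base = 1510 + 117 + 719 + 820 + 92 = 3258
REF3 = 719 / 3258 = 0.2207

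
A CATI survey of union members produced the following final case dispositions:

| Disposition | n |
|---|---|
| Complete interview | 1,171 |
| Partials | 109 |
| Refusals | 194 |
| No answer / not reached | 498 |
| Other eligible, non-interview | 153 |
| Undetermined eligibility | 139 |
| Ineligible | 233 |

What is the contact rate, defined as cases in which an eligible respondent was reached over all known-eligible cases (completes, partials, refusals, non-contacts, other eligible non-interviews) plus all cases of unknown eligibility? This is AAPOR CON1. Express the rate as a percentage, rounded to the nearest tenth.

Top → 1171 + 109 + 194 + 153 = 1627
Denom → 1171 + 109 + 194 + 498 + 153 + 139 = 2264
CON1 = 1627 / 2264 = 0.7186

71.9%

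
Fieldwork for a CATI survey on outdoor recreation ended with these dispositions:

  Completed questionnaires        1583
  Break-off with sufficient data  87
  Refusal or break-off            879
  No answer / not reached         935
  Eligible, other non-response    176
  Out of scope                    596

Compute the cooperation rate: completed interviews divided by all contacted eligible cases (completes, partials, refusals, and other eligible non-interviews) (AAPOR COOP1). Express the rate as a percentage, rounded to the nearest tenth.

58.1%

Numerator: 1583
Base: 1583 + 87 + 879 + 176 = 2725
COOP1 = 1583 / 2725 = 0.5809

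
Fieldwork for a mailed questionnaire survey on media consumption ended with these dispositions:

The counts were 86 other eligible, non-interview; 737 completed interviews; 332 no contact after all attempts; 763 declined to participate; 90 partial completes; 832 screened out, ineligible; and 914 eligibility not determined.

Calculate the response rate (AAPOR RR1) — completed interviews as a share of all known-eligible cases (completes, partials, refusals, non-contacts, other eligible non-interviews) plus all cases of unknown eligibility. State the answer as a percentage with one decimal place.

Num = 737
Denom = 737 + 90 + 763 + 332 + 86 + 914 = 2922
RR1 = 737 / 2922 = 0.2522

25.2%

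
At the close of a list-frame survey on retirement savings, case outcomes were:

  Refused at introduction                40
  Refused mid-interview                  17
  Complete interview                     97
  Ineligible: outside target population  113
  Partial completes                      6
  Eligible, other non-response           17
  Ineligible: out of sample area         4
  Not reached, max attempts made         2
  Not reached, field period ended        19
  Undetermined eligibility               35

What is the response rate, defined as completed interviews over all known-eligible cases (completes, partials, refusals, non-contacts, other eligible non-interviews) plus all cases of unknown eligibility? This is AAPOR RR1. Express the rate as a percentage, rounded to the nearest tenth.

41.6%

Declined to participate = 40 + 17 = 57
Non-contacts = 19 + 2 = 21
Not eligible = 113 + 4 = 117
Top: 97
Base: 97 + 6 + 57 + 21 + 17 + 35 = 233
RR1 = 97 / 233 = 0.4163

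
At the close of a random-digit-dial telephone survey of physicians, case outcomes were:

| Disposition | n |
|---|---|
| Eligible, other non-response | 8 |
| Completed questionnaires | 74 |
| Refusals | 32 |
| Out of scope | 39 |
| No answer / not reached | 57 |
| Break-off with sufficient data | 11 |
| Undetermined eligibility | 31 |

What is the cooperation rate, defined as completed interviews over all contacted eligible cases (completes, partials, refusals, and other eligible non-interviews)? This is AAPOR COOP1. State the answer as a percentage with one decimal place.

59.2%

Numerator → 74
Denom → 74 + 11 + 32 + 8 = 125
COOP1 = 74 / 125 = 0.5920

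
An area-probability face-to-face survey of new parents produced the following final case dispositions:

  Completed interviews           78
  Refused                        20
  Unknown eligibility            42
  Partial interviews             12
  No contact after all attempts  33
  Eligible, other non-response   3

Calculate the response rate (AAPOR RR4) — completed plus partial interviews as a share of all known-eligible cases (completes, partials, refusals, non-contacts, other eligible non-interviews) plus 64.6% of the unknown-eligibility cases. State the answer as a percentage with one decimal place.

52.0%

Top = 78 + 12 = 90
Eligible (known) = 78 + 12 + 20 + 33 + 3 = 146
Estimated eligible among unknowns = 0.6460 × 42 = 27.13
Base = 146 + 27.13 = 173.13
RR4 = 90 / 173.13 = 0.5198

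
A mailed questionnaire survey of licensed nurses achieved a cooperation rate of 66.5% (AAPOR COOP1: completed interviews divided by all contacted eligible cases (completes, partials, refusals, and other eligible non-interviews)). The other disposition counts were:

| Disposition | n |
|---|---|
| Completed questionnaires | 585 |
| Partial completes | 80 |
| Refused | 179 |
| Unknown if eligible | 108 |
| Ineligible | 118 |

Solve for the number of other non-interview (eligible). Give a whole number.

COOP1 = 585 / D = 0.665
D = 585 / 0.665 = 879.7
Remaining denominator categories sum to 844
other non-interview (eligible) = 879.7 − 844 ≈ 36

36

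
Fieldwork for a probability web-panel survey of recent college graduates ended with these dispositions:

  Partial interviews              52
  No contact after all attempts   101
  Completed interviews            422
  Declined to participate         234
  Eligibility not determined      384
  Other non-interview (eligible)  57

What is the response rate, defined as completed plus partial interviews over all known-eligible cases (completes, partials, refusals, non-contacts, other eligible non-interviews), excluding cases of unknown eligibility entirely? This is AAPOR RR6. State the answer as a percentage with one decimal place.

54.7%

Top: 422 + 52 = 474
Base: 422 + 52 + 234 + 101 + 57 = 866
RR6 = 474 / 866 = 0.5473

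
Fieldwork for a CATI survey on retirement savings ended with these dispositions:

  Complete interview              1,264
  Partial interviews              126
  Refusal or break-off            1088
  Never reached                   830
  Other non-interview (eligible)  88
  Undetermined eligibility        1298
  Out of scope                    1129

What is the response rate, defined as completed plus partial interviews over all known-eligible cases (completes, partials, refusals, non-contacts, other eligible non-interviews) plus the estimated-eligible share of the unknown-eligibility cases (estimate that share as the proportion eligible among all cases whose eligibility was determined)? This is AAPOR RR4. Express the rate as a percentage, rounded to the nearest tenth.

31.8%

Numerator: 1264 + 126 = 1390
Determined eligible: 1264 + 126 + 1088 + 830 + 88 = 3396
e = 3396 / (3396 + 1129) = 3396 / 4525 = 0.7505
Eligible share of unknowns: 0.7505 × 1298 = 974.15
Denominator: 3396 + 974.15 = 4370.15
RR4 = 1390 / 4370.15 = 0.3181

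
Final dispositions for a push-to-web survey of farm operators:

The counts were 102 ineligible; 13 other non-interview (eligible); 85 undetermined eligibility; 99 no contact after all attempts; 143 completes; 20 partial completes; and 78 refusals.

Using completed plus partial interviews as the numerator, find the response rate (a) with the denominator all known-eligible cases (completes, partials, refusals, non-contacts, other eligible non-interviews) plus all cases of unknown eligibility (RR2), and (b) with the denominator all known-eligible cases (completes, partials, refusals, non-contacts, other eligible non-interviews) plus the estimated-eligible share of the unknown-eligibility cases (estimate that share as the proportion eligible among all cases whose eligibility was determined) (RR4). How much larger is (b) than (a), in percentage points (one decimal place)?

1.7

Top → 143 + 20 = 163
Denom → 143 + 20 + 78 + 99 + 13 + 85 = 438
RR2 = 163 / 438 = 0.3721
Determined eligible → 143 + 20 + 78 + 99 + 13 = 353
e = 353 / (353 + 102) = 353 / 455 = 0.7758
Estimated eligible among unknowns → 0.7758 × 85 = 65.94
Denom → 353 + 65.94 = 418.94
RR4 = 163 / 418.94 = 0.3891
Difference = 38.91 − 37.21 = 1.70 percentage points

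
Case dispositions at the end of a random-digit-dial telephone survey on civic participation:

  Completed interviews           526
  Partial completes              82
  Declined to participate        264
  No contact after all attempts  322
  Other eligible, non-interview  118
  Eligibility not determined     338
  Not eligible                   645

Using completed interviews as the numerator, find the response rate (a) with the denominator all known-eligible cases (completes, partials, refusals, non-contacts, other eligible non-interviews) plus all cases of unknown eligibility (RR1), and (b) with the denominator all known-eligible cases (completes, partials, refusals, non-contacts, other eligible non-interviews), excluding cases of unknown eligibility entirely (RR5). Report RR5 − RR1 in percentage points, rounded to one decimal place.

Top = 526
Base = 526 + 82 + 264 + 322 + 118 + 338 = 1650
RR1 = 526 / 1650 = 0.3188
Base = 526 + 82 + 264 + 322 + 118 = 1312
RR5 = 526 / 1312 = 0.4009
Difference = 40.09 − 31.88 = 8.21 percentage points

8.2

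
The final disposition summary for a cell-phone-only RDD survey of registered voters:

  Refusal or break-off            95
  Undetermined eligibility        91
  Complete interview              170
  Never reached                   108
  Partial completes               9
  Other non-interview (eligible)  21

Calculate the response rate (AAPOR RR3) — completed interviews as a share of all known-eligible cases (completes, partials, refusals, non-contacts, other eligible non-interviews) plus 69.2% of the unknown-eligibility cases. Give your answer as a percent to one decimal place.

Num: 170
Eligible (known): 170 + 9 + 95 + 108 + 21 = 403
e × U: 0.6920 × 91 = 62.97
Denominator: 403 + 62.97 = 465.97
RR3 = 170 / 465.97 = 0.3648

36.5%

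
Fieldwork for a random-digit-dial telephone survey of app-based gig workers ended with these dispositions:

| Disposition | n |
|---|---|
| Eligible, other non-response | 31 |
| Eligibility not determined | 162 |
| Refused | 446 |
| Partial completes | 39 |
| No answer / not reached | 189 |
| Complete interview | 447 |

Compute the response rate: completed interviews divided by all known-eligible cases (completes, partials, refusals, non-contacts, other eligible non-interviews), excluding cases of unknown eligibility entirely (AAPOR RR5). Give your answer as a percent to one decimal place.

38.8%

Num: 447
Denom: 447 + 39 + 446 + 189 + 31 = 1152
RR5 = 447 / 1152 = 0.3880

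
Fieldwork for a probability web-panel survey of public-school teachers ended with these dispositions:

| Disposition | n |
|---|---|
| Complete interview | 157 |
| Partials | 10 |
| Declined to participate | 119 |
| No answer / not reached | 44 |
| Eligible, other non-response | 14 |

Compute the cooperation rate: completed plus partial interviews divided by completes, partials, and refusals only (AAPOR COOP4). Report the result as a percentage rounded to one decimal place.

Num: 157 + 10 = 167
Denominator: 157 + 10 + 119 = 286
COOP4 = 167 / 286 = 0.5839

58.4%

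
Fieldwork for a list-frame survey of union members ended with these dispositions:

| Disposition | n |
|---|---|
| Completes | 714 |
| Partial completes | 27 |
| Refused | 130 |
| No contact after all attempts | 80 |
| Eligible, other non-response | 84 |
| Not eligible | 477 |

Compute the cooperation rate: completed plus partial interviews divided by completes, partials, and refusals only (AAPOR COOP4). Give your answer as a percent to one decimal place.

85.1%

Numerator → 714 + 27 = 741
Denom → 714 + 27 + 130 = 871
COOP4 = 741 / 871 = 0.8507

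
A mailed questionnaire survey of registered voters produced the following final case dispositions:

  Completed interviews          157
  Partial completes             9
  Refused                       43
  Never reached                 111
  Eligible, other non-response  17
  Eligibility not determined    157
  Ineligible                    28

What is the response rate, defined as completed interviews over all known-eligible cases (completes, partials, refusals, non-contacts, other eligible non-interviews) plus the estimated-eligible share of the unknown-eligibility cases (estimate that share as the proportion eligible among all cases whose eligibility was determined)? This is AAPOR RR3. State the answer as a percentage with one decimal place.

Top = 157
Eligible (known) = 157 + 9 + 43 + 111 + 17 = 337
e = 337 / (337 + 28) = 337 / 365 = 0.9233
e × U = 0.9233 × 157 = 144.96
Base = 337 + 144.96 = 481.96
RR3 = 157 / 481.96 = 0.3258

32.6%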